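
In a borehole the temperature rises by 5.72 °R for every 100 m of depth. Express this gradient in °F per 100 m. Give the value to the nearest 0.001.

5.720 °F/100 m

The quantity depends on a temperature interval, so only the ratio of degree sizes applies; the offset between the scales is irrelevant.
A change of 1°R is a change of 1°F, so 5.72 × 1 = 5.720.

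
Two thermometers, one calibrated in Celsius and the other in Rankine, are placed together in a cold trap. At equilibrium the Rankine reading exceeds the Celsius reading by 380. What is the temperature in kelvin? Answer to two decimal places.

Let x be the Celsius reading; then the Rankine reading is 1.8·x + 491.67.
(1.8·x + 491.67) - x = 380  ⇒  (0.8)·x = -111.67  ⇒  x = -139.5875°C.
In kelvin: -139.5875 + 273.15 = 133.56 K.

133.56 K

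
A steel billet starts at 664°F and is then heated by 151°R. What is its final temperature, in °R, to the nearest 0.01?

Initial temperature in Celsius: (664 - 32) × 5/9 = 351.1111°C.
The 151°R change is an interval, so only the factor 5/9 applies: +151 × 5/9 = +83.8889°C.
Final Celsius temperature: 351.1111 + 83.8889 = 435.0000°C.
In Rankine: 435.0000 × 1.8 + 491.67 = 1274.67°R.

1274.67°R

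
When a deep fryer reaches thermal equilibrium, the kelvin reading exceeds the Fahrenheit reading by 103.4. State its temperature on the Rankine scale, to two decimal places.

Let x be the Fahrenheit reading; then the kelvin reading is 5/9·x + 255.372.
(5/9·x + 255.372) - x = 103.4  ⇒  (-4/9)·x = -151.972  ⇒  x = 341.9375°F.
In Celsius: (341.9375 - 32) × 5/9 = 172.1875°C.
In Rankine: 172.1875 × 1.8 + 491.67 = 801.61°R.

801.61°R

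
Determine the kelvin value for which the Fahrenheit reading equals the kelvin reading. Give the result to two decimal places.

Let K be the kelvin reading. The Fahrenheit reading is F = 1.8·K - 459.67.
Set F = K: 1.8·K - 459.67 = K.
(0.8)·K = 459.67  ⇒  K = 574.59.

574.59 K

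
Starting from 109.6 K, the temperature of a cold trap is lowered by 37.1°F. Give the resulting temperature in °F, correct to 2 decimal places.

-299.49°F

Initial temperature in Celsius: 109.6 - 273.15 = -163.5500°C.
The 37.1°F change is an interval, so only the factor 5/9 applies: -37.1 × 5/9 = -20.6111°C.
Final Celsius temperature: -163.5500 - 20.6111 = -184.1611°C.
In Fahrenheit: -184.1611 × 1.8 + 32 = -299.49°F.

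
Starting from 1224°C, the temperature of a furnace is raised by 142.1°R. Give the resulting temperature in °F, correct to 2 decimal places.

2377.30°F

The 142.1°R change is an interval, so only the factor 5/9 applies: +142.1 × 5/9 = +78.9444°C.
Final Celsius temperature: 1224.0000 + 78.9444 = 1302.9444°C.
In Fahrenheit: 1302.9444 × 1.8 + 32 = 2377.30°F.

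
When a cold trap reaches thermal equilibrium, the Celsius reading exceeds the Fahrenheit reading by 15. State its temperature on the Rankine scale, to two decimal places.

385.92°R

Let x be the Fahrenheit reading; then the Celsius reading is 5/9·x - 17.7778.
(5/9·x - 17.7778) - x = 15  ⇒  (-4/9)·x = 32.7778  ⇒  x = -73.7500°F.
In Celsius: (-73.75 - 32) × 5/9 = -58.7500°C.
In Rankine: -58.7500 × 1.8 + 491.67 = 385.92°R.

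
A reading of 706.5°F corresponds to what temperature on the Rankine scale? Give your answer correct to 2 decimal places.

1166.17°R

In Celsius: (706.5 - 32) × 5/9 = 374.7222°C.
In Rankine: 374.7222 × 1.8 + 491.67 = 1166.17°R.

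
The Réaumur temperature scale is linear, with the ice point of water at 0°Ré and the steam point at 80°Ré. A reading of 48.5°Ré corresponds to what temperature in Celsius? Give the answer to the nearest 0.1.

60.6°C

Linear interpolation between the fixed points: C = (48.5 - 0) × 100 / (80 - 0) = 60.6250°C.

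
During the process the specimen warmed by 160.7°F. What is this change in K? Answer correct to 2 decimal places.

An interval of 1°F corresponds to 5/9 K.
160.7 × 5/9 = 89.28.

89.28 K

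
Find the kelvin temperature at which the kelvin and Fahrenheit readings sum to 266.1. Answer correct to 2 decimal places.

259.20 K

Let K be the kelvin reading. The Fahrenheit reading is F = 1.8·K - 459.67.
Require K + F = 266.1: (2.8)·K - 459.67 = 266.1.
K = (266.1 + 459.67) / (2.8) = 259.20.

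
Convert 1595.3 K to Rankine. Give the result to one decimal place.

In Celsius: 1595.3 - 273.15 = 1322.1500°C.
In Rankine: 1322.1500 × 1.8 + 491.67 = 2871.5°R.

2871.5°R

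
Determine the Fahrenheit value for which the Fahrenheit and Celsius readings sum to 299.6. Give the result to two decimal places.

Let F be the Fahrenheit reading. The Celsius reading is C = 5/9·F - 17.7778.
Require F + C = 299.6: (14/9)·F - 17.7778 = 299.6.
F = (299.6 + 17.7778) / (14/9) = 204.03.

204.03°F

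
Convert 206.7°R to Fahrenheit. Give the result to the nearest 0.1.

-253.0°F

In Celsius: (206.7 - 491.67) × 5/9 = -158.3167°C.
In Fahrenheit: -158.3167 × 1.8 + 32 = -253.0°F.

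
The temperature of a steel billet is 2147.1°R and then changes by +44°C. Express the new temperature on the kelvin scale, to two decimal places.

1236.83 K

Initial temperature in Celsius: (2147.1 - 491.67) × 5/9 = 919.6833°C.
Final Celsius temperature: 919.6833 + 44.0000 = 963.6833°C.
In kelvin: 963.6833 + 273.15 = 1236.83 K.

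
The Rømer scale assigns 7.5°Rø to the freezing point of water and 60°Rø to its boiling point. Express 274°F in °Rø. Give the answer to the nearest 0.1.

78.1°Rø

First in Celsius: (274 - 32) × 5/9 = 134.4444°C.
Linearly onto the Rømer scale: 7.5 + (134.4444 / 100) × (60 - 7.5) = 78.1°Rø.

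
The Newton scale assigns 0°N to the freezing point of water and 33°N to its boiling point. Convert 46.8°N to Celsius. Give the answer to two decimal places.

141.82°C

Linear interpolation between the fixed points: C = (46.8 - 0) × 100 / (33 - 0) = 141.8182°C.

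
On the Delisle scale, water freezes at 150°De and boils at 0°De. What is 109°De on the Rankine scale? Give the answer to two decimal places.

540.87°R

Linear interpolation between the fixed points: C = (109 - 150) × 100 / (0 - 150) = 27.3333°C.
Then 27.3333 × 1.8 + 491.67 = 540.87°R.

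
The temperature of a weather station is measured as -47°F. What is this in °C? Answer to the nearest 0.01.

In Celsius: (-47 - 32) × 5/9 = -43.8889°C.

-43.89°C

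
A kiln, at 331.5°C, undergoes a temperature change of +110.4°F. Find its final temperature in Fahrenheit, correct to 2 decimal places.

The 110.4°F change is an interval, so only the factor 5/9 applies: +110.4 × 5/9 = +61.3333°C.
Final Celsius temperature: 331.5000 + 61.3333 = 392.8333°C.
In Fahrenheit: 392.8333 × 1.8 + 32 = 739.10°F.

739.10°F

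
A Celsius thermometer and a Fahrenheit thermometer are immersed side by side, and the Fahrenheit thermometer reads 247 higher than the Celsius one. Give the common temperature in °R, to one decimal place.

Let x be the Celsius reading; then the Fahrenheit reading is 1.8·x + 32.
(1.8·x + 32) - x = 247  ⇒  (0.8)·x = 215  ⇒  x = 268.7500°C.
In Rankine: 268.7500 × 1.8 + 491.67 = 975.4°R.

975.4°R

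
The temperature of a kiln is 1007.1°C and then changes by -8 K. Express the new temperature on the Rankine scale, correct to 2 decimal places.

The 8 K change is an interval; Kelvin and Celsius degrees are the same size, so ΔC = -8°C.
Final Celsius temperature: 1007.1000 - 8.0000 = 999.1000°C.
In Rankine: 999.1000 × 1.8 + 491.67 = 2290.05°R.

2290.05°R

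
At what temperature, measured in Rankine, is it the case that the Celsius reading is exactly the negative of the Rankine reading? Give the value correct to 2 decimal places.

175.60°R

Let R be the Rankine reading. The Celsius reading is C = 5/9·R - 273.15.
Require C = -1·R: 5/9·R - 273.15 = -1·R.
(14/9)·R = 273.15  ⇒  R = 175.60.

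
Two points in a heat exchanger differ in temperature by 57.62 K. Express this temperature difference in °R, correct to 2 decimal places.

An interval of 1 K corresponds to 1.8°R.
57.62 × 1.8 = 103.72.

103.72°R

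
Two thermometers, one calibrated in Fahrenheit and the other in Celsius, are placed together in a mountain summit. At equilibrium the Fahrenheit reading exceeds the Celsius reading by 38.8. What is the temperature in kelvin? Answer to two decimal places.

Let x be the Fahrenheit reading; then the Celsius reading is 5/9·x - 17.7778.
(5/9·x - 17.7778) - x = -38.8  ⇒  (-4/9)·x = -21.0222  ⇒  x = 47.3000°F.
In Celsius: (47.3 - 32) × 5/9 = 8.5000°C.
In kelvin: 8.5000 + 273.15 = 281.65 K.

281.65 K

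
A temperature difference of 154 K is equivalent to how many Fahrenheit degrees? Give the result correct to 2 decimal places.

277.20°F

An interval of 1 K corresponds to 1.8°F.
154 × 1.8 = 277.20.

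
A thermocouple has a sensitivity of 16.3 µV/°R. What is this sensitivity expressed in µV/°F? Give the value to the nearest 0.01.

Since only a temperature interval is involved, the additive offset between the scales drops out.
A change of 1°F is a change of 1°R, so per °F the value is 16.3 × 1 = 16.30.

16.30 µV/°F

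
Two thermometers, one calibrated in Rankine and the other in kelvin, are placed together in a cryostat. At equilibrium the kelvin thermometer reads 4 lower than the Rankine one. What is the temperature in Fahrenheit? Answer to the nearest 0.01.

-450.67°F

Let x be the Rankine reading; then the kelvin reading is 5/9·x.
(5/9·x) - x = -4  ⇒  (-4/9)·x = -4  ⇒  x = 9.0000°R.
In Celsius: (9 - 491.67) × 5/9 = -268.1500°C.
In Fahrenheit: -268.1500 × 1.8 + 32 = -450.67°F.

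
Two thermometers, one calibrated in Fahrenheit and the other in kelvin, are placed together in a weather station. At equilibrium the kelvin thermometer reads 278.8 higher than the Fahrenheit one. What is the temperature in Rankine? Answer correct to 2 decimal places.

Let x be the Fahrenheit reading; then the kelvin reading is 5/9·x + 255.372.
(5/9·x + 255.372) - x = 278.8  ⇒  (-4/9)·x = 23.4278  ⇒  x = -52.7125°F.
In Celsius: (-52.7125 - 32) × 5/9 = -47.0625°C.
In Rankine: -47.0625 × 1.8 + 491.67 = 406.96°R.

406.96°R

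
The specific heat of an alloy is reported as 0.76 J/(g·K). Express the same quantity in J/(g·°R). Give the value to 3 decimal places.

0.422 J/(g·°R)

The quantity depends on a temperature interval, so only the ratio of degree sizes applies; the offset between the scales is irrelevant.
A change of 1°R is a change of 5/9 K, so per °R the value is 0.76 × 5/9 = 0.422.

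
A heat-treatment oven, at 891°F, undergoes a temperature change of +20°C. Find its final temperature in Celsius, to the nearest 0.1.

497.2°C

Initial temperature in Celsius: (891 - 32) × 5/9 = 477.2222°C.
Final Celsius temperature: 477.2222 + 20.0000 = 497.2222°C.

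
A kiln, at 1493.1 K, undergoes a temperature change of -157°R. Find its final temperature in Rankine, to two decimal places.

2530.58°R

Initial temperature in Celsius: 1493.1 - 273.15 = 1219.9500°C.
The 157°R change is an interval, so only the factor 5/9 applies: -157 × 5/9 = -87.2222°C.
Final Celsius temperature: 1219.9500 - 87.2222 = 1132.7278°C.
In Rankine: 1132.7278 × 1.8 + 491.67 = 2530.58°R.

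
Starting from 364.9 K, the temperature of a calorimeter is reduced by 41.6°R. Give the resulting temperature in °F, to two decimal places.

Initial temperature in Celsius: 364.9 - 273.15 = 91.7500°C.
The 41.6°R change is an interval, so only the factor 5/9 applies: -41.6 × 5/9 = -23.1111°C.
Final Celsius temperature: 91.7500 - 23.1111 = 68.6389°C.
In Fahrenheit: 68.6389 × 1.8 + 32 = 155.55°F.

155.55°F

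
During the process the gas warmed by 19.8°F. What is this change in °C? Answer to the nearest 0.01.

11.00°C

An interval of 1°F corresponds to 5/9°C.
19.8 × 5/9 = 11.00.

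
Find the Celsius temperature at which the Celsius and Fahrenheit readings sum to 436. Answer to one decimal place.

144.3°C

Let C be the Celsius reading. The Fahrenheit reading is F = 1.8·C + 32.
Require C + F = 436: (2.8)·C + 32 = 436.
C = (436 - 32) / (2.8) = 144.3.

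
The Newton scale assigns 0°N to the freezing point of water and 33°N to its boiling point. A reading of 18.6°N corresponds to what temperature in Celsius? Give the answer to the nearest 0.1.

Linear interpolation between the fixed points: C = (18.6 - 0) × 100 / (33 - 0) = 56.3636°C.

56.4°C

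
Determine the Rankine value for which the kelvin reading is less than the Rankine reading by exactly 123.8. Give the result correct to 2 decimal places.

Let R be the Rankine reading. The kelvin reading is K = 5/9·R.
Require K - R = -123.8: (-4/9)·R = -123.8.
R = (-123.8) / (-4/9) = 278.55.

278.55°R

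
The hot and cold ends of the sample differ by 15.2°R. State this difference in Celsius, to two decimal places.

Only the scale ratio 5/9 matters for a change in temperature.
15.2 × 5/9 = 8.44.

8.44°C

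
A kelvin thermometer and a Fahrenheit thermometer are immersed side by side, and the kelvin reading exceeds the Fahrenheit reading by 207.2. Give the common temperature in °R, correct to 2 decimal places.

Let x be the kelvin reading; then the Fahrenheit reading is 1.8·x - 459.67.
(1.8·x - 459.67) - x = -207.2  ⇒  (0.8)·x = 252.47  ⇒  x = 315.5875 K.
In Celsius: 315.5875 - 273.15 = 42.4375°C.
In Rankine: 42.4375 × 1.8 + 491.67 = 568.06°R.

568.06°R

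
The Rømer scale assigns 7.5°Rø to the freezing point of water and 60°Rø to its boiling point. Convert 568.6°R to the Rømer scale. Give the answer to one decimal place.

First in Celsius: (568.6 - 491.67) × 5/9 = 42.7389°C.
Linearly onto the Rømer scale: 7.5 + (42.7389 / 100) × (60 - 7.5) = 29.9°Rø.

29.9°Rø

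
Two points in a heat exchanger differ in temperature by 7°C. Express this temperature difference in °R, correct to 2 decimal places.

For a temperature interval the offset drops out; only the factor 1.8 applies.
7 × 1.8 = 12.60.

12.60°R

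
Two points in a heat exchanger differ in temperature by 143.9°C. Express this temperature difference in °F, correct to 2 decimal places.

For a temperature interval the offset drops out; only the factor 1.8 applies.
143.9 × 1.8 = 259.02.

259.02°F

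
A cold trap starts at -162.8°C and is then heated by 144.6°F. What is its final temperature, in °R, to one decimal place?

The 144.6°F change is an interval, so only the factor 5/9 applies: +144.6 × 5/9 = +80.3333°C.
Final Celsius temperature: -162.8000 + 80.3333 = -82.4667°C.
In Rankine: -82.4667 × 1.8 + 491.67 = 343.2°R.

343.2°R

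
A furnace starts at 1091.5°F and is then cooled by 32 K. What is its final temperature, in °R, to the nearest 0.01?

1493.57°R

Initial temperature in Celsius: (1091.5 - 32) × 5/9 = 588.6111°C.
The 32 K change is an interval; Kelvin and Celsius degrees are the same size, so ΔC = -32°C.
Final Celsius temperature: 588.6111 - 32.0000 = 556.6111°C.
In Rankine: 556.6111 × 1.8 + 491.67 = 1493.57°R.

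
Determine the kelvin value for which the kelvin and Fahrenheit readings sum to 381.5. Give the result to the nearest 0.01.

Let K be the kelvin reading. The Fahrenheit reading is F = 1.8·K - 459.67.
Require K + F = 381.5: (2.8)·K - 459.67 = 381.5.
K = (381.5 + 459.67) / (2.8) = 300.42.

300.42 K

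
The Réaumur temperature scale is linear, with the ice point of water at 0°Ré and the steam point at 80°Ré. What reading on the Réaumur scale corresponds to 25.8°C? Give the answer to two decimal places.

20.64°Ré

Linearly onto the Réaumur scale: 0 + (25.8000 / 100) × (80 - 0) = 20.64°Ré.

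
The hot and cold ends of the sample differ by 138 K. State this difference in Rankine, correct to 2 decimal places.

Only the scale ratio 1.8 matters for a change in temperature.
138 × 1.8 = 248.40.

248.40°R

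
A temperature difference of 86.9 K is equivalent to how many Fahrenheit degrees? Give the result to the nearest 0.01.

156.42°F

Only the scale ratio 1.8 matters for a change in temperature.
86.9 × 1.8 = 156.42.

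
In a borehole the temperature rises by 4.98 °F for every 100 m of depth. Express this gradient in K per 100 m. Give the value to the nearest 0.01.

Since only a temperature interval is involved, the additive offset between the scales drops out.
A change of 1°F is a change of 5/9 K, so 4.98 × 5/9 = 2.77.

2.77 K/100 m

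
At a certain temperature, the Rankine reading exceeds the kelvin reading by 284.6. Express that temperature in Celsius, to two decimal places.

Let x be the kelvin reading; then the Rankine reading is 1.8·x.
(1.8·x) - x = 284.6  ⇒  (0.8)·x = 284.6  ⇒  x = 355.7500 K.
In Celsius: 355.75 - 273.15 = 82.60°C.

82.60°C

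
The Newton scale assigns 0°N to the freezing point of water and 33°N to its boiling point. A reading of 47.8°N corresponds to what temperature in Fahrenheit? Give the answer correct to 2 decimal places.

292.73°F

Linear interpolation between the fixed points: C = (47.8 - 0) × 100 / (33 - 0) = 144.8485°C.
Then 144.8485 × 1.8 + 32 = 292.73°F.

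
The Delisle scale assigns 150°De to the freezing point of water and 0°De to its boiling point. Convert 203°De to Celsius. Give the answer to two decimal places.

-35.33°C

Linear interpolation between the fixed points: C = (203 - 150) × 100 / (0 - 150) = -35.3333°C.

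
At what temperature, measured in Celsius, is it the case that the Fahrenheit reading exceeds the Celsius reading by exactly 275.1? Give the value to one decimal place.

303.9°C

Let C be the Celsius reading. The Fahrenheit reading is F = 1.8·C + 32.
Require F - C = 275.1: (0.8)·C + 32 = 275.1.
C = (275.1 - 32) / (0.8) = 303.9.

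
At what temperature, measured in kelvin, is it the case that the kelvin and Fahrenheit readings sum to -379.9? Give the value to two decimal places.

28.49 K

Let K be the kelvin reading. The Fahrenheit reading is F = 1.8·K - 459.67.
Require K + F = -379.9: (2.8)·K - 459.67 = -379.9.
K = (-379.9 + 459.67) / (2.8) = 28.49.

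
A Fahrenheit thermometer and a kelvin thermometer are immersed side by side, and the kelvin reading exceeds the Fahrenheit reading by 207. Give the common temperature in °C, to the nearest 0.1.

42.7°C

Let x be the Fahrenheit reading; then the kelvin reading is 5/9·x + 255.372.
(5/9·x + 255.372) - x = 207  ⇒  (-4/9)·x = -48.3722  ⇒  x = 108.8375°F.
In Celsius: (108.8375 - 32) × 5/9 = 42.7°C.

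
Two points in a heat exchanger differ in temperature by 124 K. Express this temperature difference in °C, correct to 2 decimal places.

Kelvin and Celsius degrees are the same size, so the interval is unchanged: 124.00.

124.00°C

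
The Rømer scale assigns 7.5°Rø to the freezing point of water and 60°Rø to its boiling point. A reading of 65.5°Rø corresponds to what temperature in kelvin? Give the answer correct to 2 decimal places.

383.63 K

Linear interpolation between the fixed points: C = (65.5 - 7.5) × 100 / (60 - 7.5) = 110.4762°C.
Then 110.4762 + 273.15 = 383.63 K.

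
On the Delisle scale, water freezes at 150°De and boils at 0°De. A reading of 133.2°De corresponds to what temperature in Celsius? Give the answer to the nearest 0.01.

11.20°C

Linear interpolation between the fixed points: C = (133.2 - 150) × 100 / (0 - 150) = 11.2000°C.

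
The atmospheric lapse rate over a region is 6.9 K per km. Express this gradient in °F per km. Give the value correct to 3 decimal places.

Since only a temperature interval is involved, the additive offset between the scales drops out.
A change of 1 K is a change of 1.8°F, so 6.9 × 1.8 = 12.420.

12.420 °F/km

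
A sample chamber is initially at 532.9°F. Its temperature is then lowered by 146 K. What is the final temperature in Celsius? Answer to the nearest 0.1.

132.3°C

Initial temperature in Celsius: (532.9 - 32) × 5/9 = 278.2778°C.
The 146 K change is an interval; Kelvin and Celsius degrees are the same size, so ΔC = -146°C.
Final Celsius temperature: 278.2778 - 146.0000 = 132.2778°C.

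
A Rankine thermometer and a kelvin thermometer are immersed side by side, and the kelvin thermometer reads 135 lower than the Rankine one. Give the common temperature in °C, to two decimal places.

-104.40°C

Let x be the Rankine reading; then the kelvin reading is 5/9·x.
(5/9·x) - x = -135  ⇒  (-4/9)·x = -135  ⇒  x = 303.7500°R.
In Celsius: (303.75 - 491.67) × 5/9 = -104.40°C.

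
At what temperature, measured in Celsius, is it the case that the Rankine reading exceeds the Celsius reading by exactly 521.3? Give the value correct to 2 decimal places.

37.04°C

Let C be the Celsius reading. The Rankine reading is R = 1.8·C + 491.67.
Require R - C = 521.3: (0.8)·C + 491.67 = 521.3.
C = (521.3 - 491.67) / (0.8) = 37.04.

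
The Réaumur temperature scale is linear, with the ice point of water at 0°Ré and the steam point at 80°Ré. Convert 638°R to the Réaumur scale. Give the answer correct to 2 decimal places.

First in Celsius: (638 - 491.67) × 5/9 = 81.2944°C.
Linearly onto the Réaumur scale: 0 + (81.2944 / 100) × (80 - 0) = 65.04°Ré.

65.04°Ré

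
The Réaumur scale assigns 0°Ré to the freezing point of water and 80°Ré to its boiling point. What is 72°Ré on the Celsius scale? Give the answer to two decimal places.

90.00°C

Linear interpolation between the fixed points: C = (72 - 0) × 100 / (80 - 0) = 90.0000°C.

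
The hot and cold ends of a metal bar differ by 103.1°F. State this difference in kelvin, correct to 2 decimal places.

Only the scale ratio 5/9 matters for a change in temperature.
103.1 × 5/9 = 57.28.

57.28 K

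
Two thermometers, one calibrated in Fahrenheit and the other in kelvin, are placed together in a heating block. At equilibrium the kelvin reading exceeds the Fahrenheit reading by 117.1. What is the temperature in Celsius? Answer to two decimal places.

155.06°C

Let x be the Fahrenheit reading; then the kelvin reading is 5/9·x + 255.372.
(5/9·x + 255.372) - x = 117.1  ⇒  (-4/9)·x = -138.272  ⇒  x = 311.1125°F.
In Celsius: (311.1125 - 32) × 5/9 = 155.06°C.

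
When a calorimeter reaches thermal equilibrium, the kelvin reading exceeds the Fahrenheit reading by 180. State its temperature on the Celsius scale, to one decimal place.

76.4°C

Let x be the kelvin reading; then the Fahrenheit reading is 1.8·x - 459.67.
(1.8·x - 459.67) - x = -180  ⇒  (0.8)·x = 279.67  ⇒  x = 349.5875 K.
In Celsius: 349.5875 - 273.15 = 76.4°C.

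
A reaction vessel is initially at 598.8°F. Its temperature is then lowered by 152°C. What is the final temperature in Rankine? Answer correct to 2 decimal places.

Initial temperature in Celsius: (598.8 - 32) × 5/9 = 314.8889°C.
Final Celsius temperature: 314.8889 - 152.0000 = 162.8889°C.
In Rankine: 162.8889 × 1.8 + 491.67 = 784.87°R.

784.87°R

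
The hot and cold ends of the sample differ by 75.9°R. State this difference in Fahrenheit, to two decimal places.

Rankine and Fahrenheit degrees are the same size, so the interval is unchanged: 75.90.

75.90°F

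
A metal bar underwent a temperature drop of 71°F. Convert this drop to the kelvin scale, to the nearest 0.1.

39.4 K

An interval of 1°F corresponds to 5/9 K.
71 × 5/9 = 39.4.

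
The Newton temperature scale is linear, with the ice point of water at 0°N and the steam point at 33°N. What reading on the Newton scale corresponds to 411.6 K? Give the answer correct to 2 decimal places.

First in Celsius: 411.6 - 273.15 = 138.4500°C.
Linearly onto the Newton scale: 0 + (138.4500 / 100) × (33 - 0) = 45.69°N.

45.69°N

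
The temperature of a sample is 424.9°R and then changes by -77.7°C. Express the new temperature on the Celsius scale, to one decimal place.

-114.8°C

Initial temperature in Celsius: (424.9 - 491.67) × 5/9 = -37.0944°C.
Final Celsius temperature: -37.0944 - 77.7000 = -114.7944°C.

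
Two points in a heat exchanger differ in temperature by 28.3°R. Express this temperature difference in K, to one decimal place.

Only the scale ratio 5/9 matters for a change in temperature.
28.3 × 5/9 = 15.7.

15.7 K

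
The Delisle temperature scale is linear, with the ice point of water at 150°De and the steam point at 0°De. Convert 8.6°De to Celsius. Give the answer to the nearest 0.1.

Linear interpolation between the fixed points: C = (8.6 - 150) × 100 / (0 - 150) = 94.2667°C.

94.3°C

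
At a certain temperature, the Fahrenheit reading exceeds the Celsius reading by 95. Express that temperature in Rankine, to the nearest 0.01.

633.42°R

Let x be the Fahrenheit reading; then the Celsius reading is 5/9·x - 17.7778.
(5/9·x - 17.7778) - x = -95  ⇒  (-4/9)·x = -77.2222  ⇒  x = 173.7500°F.
In Celsius: (173.75 - 32) × 5/9 = 78.7500°C.
In Rankine: 78.7500 × 1.8 + 491.67 = 633.42°R.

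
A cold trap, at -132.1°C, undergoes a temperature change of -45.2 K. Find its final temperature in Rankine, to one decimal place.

172.5°R

The 45.2 K change is an interval; Kelvin and Celsius degrees are the same size, so ΔC = -45.2°C.
Final Celsius temperature: -132.1000 - 45.2000 = -177.3000°C.
In Rankine: -177.3000 × 1.8 + 491.67 = 172.5°R.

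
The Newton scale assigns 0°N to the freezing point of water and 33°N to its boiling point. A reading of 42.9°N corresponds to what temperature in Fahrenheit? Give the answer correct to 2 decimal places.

266.00°F

Linear interpolation between the fixed points: C = (42.9 - 0) × 100 / (33 - 0) = 130.0000°C.
Then 130.0000 × 1.8 + 32 = 266.00°F.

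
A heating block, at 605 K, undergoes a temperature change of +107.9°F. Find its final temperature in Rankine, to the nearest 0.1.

Initial temperature in Celsius: 605 - 273.15 = 331.8500°C.
The 107.9°F change is an interval, so only the factor 5/9 applies: +107.9 × 5/9 = +59.9444°C.
Final Celsius temperature: 331.8500 + 59.9444 = 391.7944°C.
In Rankine: 391.7944 × 1.8 + 491.67 = 1196.9°R.

1196.9°R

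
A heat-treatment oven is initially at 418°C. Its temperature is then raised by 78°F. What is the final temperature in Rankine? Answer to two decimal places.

The 78°F change is an interval, so only the factor 5/9 applies: +78 × 5/9 = +43.3333°C.
Final Celsius temperature: 418.0000 + 43.3333 = 461.3333°C.
In Rankine: 461.3333 × 1.8 + 491.67 = 1322.07°R.

1322.07°R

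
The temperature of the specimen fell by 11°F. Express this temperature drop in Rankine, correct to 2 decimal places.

11.00°R

Fahrenheit and Rankine degrees are the same size, so the interval is unchanged: 11.00.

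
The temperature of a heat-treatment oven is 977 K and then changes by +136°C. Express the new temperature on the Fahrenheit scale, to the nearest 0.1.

Initial temperature in Celsius: 977 - 273.15 = 703.8500°C.
Final Celsius temperature: 703.8500 + 136.0000 = 839.8500°C.
In Fahrenheit: 839.8500 × 1.8 + 32 = 1543.7°F.

1543.7°F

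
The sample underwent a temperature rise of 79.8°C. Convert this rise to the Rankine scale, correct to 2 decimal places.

For a temperature interval the offset drops out; only the factor 1.8 applies.
79.8 × 1.8 = 143.64.

143.64°R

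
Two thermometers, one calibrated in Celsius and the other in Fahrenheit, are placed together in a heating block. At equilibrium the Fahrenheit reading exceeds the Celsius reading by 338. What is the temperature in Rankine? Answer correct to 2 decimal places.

1180.17°R

Let x be the Celsius reading; then the Fahrenheit reading is 1.8·x + 32.
(1.8·x + 32) - x = 338  ⇒  (0.8)·x = 306  ⇒  x = 382.5000°C.
In Rankine: 382.5000 × 1.8 + 491.67 = 1180.17°R.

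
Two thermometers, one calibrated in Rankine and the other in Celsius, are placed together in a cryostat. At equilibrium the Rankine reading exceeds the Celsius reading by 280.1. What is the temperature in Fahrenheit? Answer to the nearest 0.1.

Let x be the Rankine reading; then the Celsius reading is 5/9·x - 273.15.
(5/9·x - 273.15) - x = -280.1  ⇒  (-4/9)·x = -6.95  ⇒  x = 15.6375°R.
In Celsius: (15.6375 - 491.67) × 5/9 = -264.4625°C.
In Fahrenheit: -264.4625 × 1.8 + 32 = -444.0°F.

-444.0°F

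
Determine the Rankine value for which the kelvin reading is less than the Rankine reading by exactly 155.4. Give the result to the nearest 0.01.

Let R be the Rankine reading. The kelvin reading is K = 5/9·R.
Require K - R = -155.4: (-4/9)·R = -155.4.
R = (-155.4) / (-4/9) = 349.65.

349.65°R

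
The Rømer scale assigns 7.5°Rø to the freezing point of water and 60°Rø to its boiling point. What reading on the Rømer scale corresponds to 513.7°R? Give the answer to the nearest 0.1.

First in Celsius: (513.7 - 491.67) × 5/9 = 12.2389°C.
Linearly onto the Rømer scale: 7.5 + (12.2389 / 100) × (60 - 7.5) = 13.9°Rø.

13.9°Rø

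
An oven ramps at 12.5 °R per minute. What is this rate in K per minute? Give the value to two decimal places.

6.94 K/minute

The quantity depends on a temperature interval, so only the ratio of degree sizes applies; the offset between the scales is irrelevant.
A change of 1°R is a change of 5/9 K, so 12.5 × 5/9 = 6.94.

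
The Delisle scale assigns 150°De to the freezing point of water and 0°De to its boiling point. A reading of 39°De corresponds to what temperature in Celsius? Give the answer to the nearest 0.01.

Linear interpolation between the fixed points: C = (39 - 150) × 100 / (0 - 150) = 74.0000°C.

74.00°C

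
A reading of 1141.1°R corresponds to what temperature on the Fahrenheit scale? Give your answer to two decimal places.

681.43°F

In Celsius: (1141.1 - 491.67) × 5/9 = 360.7944°C.
In Fahrenheit: 360.7944 × 1.8 + 32 = 681.43°F.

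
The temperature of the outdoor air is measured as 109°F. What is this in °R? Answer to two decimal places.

568.67°R

In Celsius: (109 - 32) × 5/9 = 42.7778°C.
In Rankine: 42.7778 × 1.8 + 491.67 = 568.67°R.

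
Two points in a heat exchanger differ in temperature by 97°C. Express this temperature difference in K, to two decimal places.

Celsius and kelvin degrees are the same size, so the interval is unchanged: 97.00.

97.00 K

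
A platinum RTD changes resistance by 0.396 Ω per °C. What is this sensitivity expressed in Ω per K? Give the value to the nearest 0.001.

The quantity depends on a temperature interval, so only the ratio of degree sizes applies; the offset between the scales is irrelevant.
A change of 1 K is a change of 1°C, so per K the value is 0.396 × 1 = 0.396.

0.396 Ω per K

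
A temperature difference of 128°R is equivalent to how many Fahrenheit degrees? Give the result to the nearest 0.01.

Rankine and Fahrenheit degrees are the same size, so the interval is unchanged: 128.00.

128.00°F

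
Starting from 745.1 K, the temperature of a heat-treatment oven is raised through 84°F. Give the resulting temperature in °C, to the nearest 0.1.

Initial temperature in Celsius: 745.1 - 273.15 = 471.9500°C.
The 84°F change is an interval, so only the factor 5/9 applies: +84 × 5/9 = +46.6667°C.
Final Celsius temperature: 471.9500 + 46.6667 = 518.6167°C.

518.6°C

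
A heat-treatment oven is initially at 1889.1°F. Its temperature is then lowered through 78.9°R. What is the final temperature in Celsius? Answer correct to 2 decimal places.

Initial temperature in Celsius: (1889.1 - 32) × 5/9 = 1031.7222°C.
The 78.9°R change is an interval, so only the factor 5/9 applies: -78.9 × 5/9 = -43.8333°C.
Final Celsius temperature: 1031.7222 - 43.8333 = 987.8889°C.

987.89°C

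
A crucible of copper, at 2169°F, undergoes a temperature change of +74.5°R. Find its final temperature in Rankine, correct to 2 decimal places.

2703.17°R

Initial temperature in Celsius: (2169 - 32) × 5/9 = 1187.2222°C.
The 74.5°R change is an interval, so only the factor 5/9 applies: +74.5 × 5/9 = +41.3889°C.
Final Celsius temperature: 1187.2222 + 41.3889 = 1228.6111°C.
In Rankine: 1228.6111 × 1.8 + 491.67 = 2703.17°R.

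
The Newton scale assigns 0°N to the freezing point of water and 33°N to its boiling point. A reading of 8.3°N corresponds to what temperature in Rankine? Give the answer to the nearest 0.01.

536.94°R

Linear interpolation between the fixed points: C = (8.3 - 0) × 100 / (33 - 0) = 25.1515°C.
Then 25.1515 × 1.8 + 491.67 = 536.94°R.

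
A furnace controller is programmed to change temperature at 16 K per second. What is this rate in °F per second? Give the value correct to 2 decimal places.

The quantity depends on a temperature interval, so only the ratio of degree sizes applies; the offset between the scales is irrelevant.
A change of 1 K is a change of 1.8°F, so 16 × 1.8 = 28.80.

28.80 °F/second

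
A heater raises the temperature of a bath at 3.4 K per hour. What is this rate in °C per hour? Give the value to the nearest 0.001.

3.400 °C/hour

Since only a temperature interval is involved, the additive offset between the scales drops out.
A change of 1 K is a change of 1°C, so 3.4 × 1 = 3.400.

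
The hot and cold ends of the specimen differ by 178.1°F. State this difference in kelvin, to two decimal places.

98.94 K

An interval of 1°F corresponds to 5/9 K.
178.1 × 5/9 = 98.94.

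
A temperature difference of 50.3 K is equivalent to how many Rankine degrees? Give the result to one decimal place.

Only the scale ratio 1.8 matters for a change in temperature.
50.3 × 1.8 = 90.5.

90.5°R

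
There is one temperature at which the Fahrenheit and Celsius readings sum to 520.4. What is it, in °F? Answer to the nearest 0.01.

Let F be the Fahrenheit reading. The Celsius reading is C = 5/9·F - 17.7778.
Require F + C = 520.4: (14/9)·F - 17.7778 = 520.4.
F = (520.4 + 17.7778) / (14/9) = 345.97.

345.97°F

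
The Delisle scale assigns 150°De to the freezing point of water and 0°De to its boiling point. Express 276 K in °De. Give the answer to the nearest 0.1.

First in Celsius: 276 - 273.15 = 2.8500°C.
Linearly onto the Delisle scale: 150 + (2.8500 / 100) × (0 - 150) = 145.7°De.

145.7°De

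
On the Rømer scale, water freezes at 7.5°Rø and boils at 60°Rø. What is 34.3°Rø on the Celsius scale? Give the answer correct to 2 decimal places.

Linear interpolation between the fixed points: C = (34.3 - 7.5) × 100 / (60 - 7.5) = 51.0476°C.

51.05°C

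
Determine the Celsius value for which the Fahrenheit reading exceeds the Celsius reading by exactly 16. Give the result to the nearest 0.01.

-20.00°C

Let C be the Celsius reading. The Fahrenheit reading is F = 1.8·C + 32.
Require F - C = 16: (0.8)·C + 32 = 16.
C = (16 - 32) / (0.8) = -20.00.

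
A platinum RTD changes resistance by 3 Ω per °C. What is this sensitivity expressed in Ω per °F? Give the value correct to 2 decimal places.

Since only a temperature interval is involved, the additive offset between the scales drops out.
A change of 1°F is a change of 5/9°C, so per °F the value is 3 × 5/9 = 1.67.

1.67 Ω per °F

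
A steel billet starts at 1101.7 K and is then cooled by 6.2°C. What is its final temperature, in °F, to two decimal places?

Initial temperature in Celsius: 1101.7 - 273.15 = 828.5500°C.
Final Celsius temperature: 828.5500 - 6.2000 = 822.3500°C.
In Fahrenheit: 822.3500 × 1.8 + 32 = 1512.23°F.

1512.23°F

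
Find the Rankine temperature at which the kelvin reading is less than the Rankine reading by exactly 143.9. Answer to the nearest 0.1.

323.8°R

Let R be the Rankine reading. The kelvin reading is K = 5/9·R.
Require K - R = -143.9: (-4/9)·R = -143.9.
R = (-143.9) / (-4/9) = 323.8.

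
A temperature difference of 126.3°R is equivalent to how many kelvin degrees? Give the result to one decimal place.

For a temperature interval the offset drops out; only the factor 5/9 applies.
126.3 × 5/9 = 70.2.

70.2 K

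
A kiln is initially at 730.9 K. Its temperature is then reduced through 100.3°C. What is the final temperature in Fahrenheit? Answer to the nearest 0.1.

Initial temperature in Celsius: 730.9 - 273.15 = 457.7500°C.
Final Celsius temperature: 457.7500 - 100.3000 = 357.4500°C.
In Fahrenheit: 357.4500 × 1.8 + 32 = 675.4°F.

675.4°F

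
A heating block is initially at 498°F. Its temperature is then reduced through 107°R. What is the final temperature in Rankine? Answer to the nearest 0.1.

850.7°R

Initial temperature in Celsius: (498 - 32) × 5/9 = 258.8889°C.
The 107°R change is an interval, so only the factor 5/9 applies: -107 × 5/9 = -59.4444°C.
Final Celsius temperature: 258.8889 - 59.4444 = 199.4444°C.
In Rankine: 199.4444 × 1.8 + 491.67 = 850.7°R.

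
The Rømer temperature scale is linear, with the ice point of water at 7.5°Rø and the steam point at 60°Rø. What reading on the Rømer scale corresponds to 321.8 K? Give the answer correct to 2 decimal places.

First in Celsius: 321.8 - 273.15 = 48.6500°C.
Linearly onto the Rømer scale: 7.5 + (48.6500 / 100) × (60 - 7.5) = 33.04°Rø.

33.04°Rø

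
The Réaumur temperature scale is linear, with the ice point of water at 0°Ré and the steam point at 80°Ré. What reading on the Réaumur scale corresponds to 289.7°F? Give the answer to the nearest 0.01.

First in Celsius: (289.7 - 32) × 5/9 = 143.1667°C.
Linearly onto the Réaumur scale: 0 + (143.1667 / 100) × (80 - 0) = 114.53°Ré.

114.53°Ré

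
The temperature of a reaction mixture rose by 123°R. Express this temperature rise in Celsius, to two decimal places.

68.33°C

An interval of 1°R corresponds to 5/9°C.
123 × 5/9 = 68.33.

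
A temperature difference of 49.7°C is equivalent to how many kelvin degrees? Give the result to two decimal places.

49.70 K

Celsius and kelvin degrees are the same size, so the interval is unchanged: 49.70.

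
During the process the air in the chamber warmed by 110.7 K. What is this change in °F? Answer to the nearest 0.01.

199.26°F

Only the scale ratio 1.8 matters for a change in temperature.
110.7 × 1.8 = 199.26.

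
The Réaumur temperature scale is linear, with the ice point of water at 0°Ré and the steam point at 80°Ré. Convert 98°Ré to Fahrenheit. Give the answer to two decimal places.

Linear interpolation between the fixed points: C = (98 - 0) × 100 / (80 - 0) = 122.5000°C.
Then 122.5000 × 1.8 + 32 = 252.50°F.

252.50°F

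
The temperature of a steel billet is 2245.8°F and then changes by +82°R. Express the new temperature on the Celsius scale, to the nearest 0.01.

Initial temperature in Celsius: (2245.8 - 32) × 5/9 = 1229.8889°C.
The 82°R change is an interval, so only the factor 5/9 applies: +82 × 5/9 = +45.5556°C.
Final Celsius temperature: 1229.8889 + 45.5556 = 1275.4444°C.

1275.44°C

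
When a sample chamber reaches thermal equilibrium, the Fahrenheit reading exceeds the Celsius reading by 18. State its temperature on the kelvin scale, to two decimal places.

Let x be the Celsius reading; then the Fahrenheit reading is 1.8·x + 32.
(1.8·x + 32) - x = 18  ⇒  (0.8)·x = -14  ⇒  x = -17.5000°C.
In kelvin: -17.5000 + 273.15 = 255.65 K.

255.65 K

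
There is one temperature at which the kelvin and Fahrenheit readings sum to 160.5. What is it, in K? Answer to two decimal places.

Let K be the kelvin reading. The Fahrenheit reading is F = 1.8·K - 459.67.
Require K + F = 160.5: (2.8)·K - 459.67 = 160.5.
K = (160.5 + 459.67) / (2.8) = 221.49.

221.49 K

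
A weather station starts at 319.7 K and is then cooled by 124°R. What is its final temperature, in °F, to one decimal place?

-8.2°F

Initial temperature in Celsius: 319.7 - 273.15 = 46.5500°C.
The 124°R change is an interval, so only the factor 5/9 applies: -124 × 5/9 = -68.8889°C.
Final Celsius temperature: 46.5500 - 68.8889 = -22.3389°C.
In Fahrenheit: -22.3389 × 1.8 + 32 = -8.2°F.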